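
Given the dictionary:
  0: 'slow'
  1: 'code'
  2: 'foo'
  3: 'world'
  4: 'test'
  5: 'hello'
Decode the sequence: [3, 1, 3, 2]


Look up each index in the dictionary:
  3 -> 'world'
  1 -> 'code'
  3 -> 'world'
  2 -> 'foo'

Decoded: "world code world foo"


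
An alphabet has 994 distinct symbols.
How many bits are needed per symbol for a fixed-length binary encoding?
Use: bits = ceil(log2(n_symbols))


log2(994) = 9.9571
Bracket: 2^9 = 512 < 994 <= 2^10 = 1024
So ceil(log2(994)) = 10

bits = ceil(log2(994)) = ceil(9.9571) = 10 bits


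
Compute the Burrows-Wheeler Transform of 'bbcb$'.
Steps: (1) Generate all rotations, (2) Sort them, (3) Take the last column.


Rotations (sorted):
  0: $bbcb -> last char: b
  1: b$bbc -> last char: c
  2: bbcb$ -> last char: $
  3: bcb$b -> last char: b
  4: cb$bb -> last char: b


BWT = bc$bb


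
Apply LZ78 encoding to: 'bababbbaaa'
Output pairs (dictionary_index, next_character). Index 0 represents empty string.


LZ78 encoding steps:
Dictionary: {0: ''}
Step 1: w='' (idx 0), next='b' -> output (0, 'b'), add 'b' as idx 1
Step 2: w='' (idx 0), next='a' -> output (0, 'a'), add 'a' as idx 2
Step 3: w='b' (idx 1), next='a' -> output (1, 'a'), add 'ba' as idx 3
Step 4: w='b' (idx 1), next='b' -> output (1, 'b'), add 'bb' as idx 4
Step 5: w='ba' (idx 3), next='a' -> output (3, 'a'), add 'baa' as idx 5
Step 6: w='a' (idx 2), end of input -> output (2, '')


Encoded: [(0, 'b'), (0, 'a'), (1, 'a'), (1, 'b'), (3, 'a'), (2, '')]


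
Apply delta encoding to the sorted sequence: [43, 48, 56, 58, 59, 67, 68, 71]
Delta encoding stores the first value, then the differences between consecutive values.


First value: 43
Deltas:
  48 - 43 = 5
  56 - 48 = 8
  58 - 56 = 2
  59 - 58 = 1
  67 - 59 = 8
  68 - 67 = 1
  71 - 68 = 3


Delta encoded: [43, 5, 8, 2, 1, 8, 1, 3]


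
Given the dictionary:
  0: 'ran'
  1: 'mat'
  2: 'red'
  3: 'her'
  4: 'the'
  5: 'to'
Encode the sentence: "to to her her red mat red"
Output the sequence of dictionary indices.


Look up each word in the dictionary:
  'to' -> 5
  'to' -> 5
  'her' -> 3
  'her' -> 3
  'red' -> 2
  'mat' -> 1
  'red' -> 2

Encoded: [5, 5, 3, 3, 2, 1, 2]


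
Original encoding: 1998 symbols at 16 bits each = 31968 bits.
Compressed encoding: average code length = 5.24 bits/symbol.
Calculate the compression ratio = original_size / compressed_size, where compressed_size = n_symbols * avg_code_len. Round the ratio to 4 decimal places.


original_size = n_symbols * orig_bits = 1998 * 16 = 31968 bits
compressed_size = n_symbols * avg_code_len = 1998 * 5.24 = 10469.52 bits
ratio = original_size / compressed_size = 31968 / 10469.52 = 3.0534

Compression ratio = 3.0534


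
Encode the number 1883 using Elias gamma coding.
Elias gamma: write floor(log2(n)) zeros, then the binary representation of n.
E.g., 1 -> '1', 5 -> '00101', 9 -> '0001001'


num_bits = floor(log2(1883)) + 1 = 11
leading_zeros = num_bits - 1 = 10
binary(1883) = 11101011011

Elias gamma(1883) = '0000000000' + '11101011011' = 000000000011101011011 (21 bits)


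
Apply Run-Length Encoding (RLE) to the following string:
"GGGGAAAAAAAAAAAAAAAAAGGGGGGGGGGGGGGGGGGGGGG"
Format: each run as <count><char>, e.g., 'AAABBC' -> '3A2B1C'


Scanning runs left to right:
  i=0: run of 'G' x 4 -> '4G'
  i=4: run of 'A' x 17 -> '17A'
  i=21: run of 'G' x 22 -> '22G'

RLE = 4G17A22G


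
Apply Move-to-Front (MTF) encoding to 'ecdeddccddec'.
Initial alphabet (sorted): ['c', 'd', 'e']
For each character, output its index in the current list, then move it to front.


MTF encoding:
'e': index 2 in ['c', 'd', 'e'] -> ['e', 'c', 'd']
'c': index 1 in ['e', 'c', 'd'] -> ['c', 'e', 'd']
'd': index 2 in ['c', 'e', 'd'] -> ['d', 'c', 'e']
'e': index 2 in ['d', 'c', 'e'] -> ['e', 'd', 'c']
'd': index 1 in ['e', 'd', 'c'] -> ['d', 'e', 'c']
'd': index 0 in ['d', 'e', 'c'] -> ['d', 'e', 'c']
'c': index 2 in ['d', 'e', 'c'] -> ['c', 'd', 'e']
'c': index 0 in ['c', 'd', 'e'] -> ['c', 'd', 'e']
'd': index 1 in ['c', 'd', 'e'] -> ['d', 'c', 'e']
'd': index 0 in ['d', 'c', 'e'] -> ['d', 'c', 'e']
'e': index 2 in ['d', 'c', 'e'] -> ['e', 'd', 'c']
'c': index 2 in ['e', 'd', 'c'] -> ['c', 'e', 'd']


Output: [2, 1, 2, 2, 1, 0, 2, 0, 1, 0, 2, 2]


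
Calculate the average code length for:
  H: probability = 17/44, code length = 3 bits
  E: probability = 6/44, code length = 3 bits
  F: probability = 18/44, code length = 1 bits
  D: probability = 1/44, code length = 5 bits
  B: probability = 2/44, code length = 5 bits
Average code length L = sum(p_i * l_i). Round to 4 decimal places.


Weighted contributions p_i * l_i:
  H: (17/44) * 3 = 51/44
  E: (6/44) * 3 = 18/44
  F: (18/44) * 1 = 18/44
  D: (1/44) * 5 = 5/44
  B: (2/44) * 5 = 10/44
Sum = (51 + 18 + 18 + 5 + 10)/44 = 102/44

L = 102/44 = 2.3182 bits/symbol


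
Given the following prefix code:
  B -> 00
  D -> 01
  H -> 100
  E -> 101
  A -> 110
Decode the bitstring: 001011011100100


Decoding step by step:
Bits 00 -> B
Bits 101 -> E
Bits 101 -> E
Bits 110 -> A
Bits 01 -> D
Bits 00 -> B


Decoded message: BEEADB


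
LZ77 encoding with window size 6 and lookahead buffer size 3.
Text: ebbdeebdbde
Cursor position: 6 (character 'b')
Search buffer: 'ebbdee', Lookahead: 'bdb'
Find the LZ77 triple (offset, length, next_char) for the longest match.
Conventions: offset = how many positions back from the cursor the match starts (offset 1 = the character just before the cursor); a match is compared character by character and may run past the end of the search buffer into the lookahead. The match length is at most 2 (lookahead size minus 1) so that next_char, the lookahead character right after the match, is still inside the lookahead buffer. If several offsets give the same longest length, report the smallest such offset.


Try each offset into the search buffer:
  offset=1 (pos 5, char 'e'): match length 0
  offset=2 (pos 4, char 'e'): match length 0
  offset=3 (pos 3, char 'd'): match length 0
  offset=4 (pos 2, char 'b'): match length 2
  offset=5 (pos 1, char 'b'): match length 1
  offset=6 (pos 0, char 'e'): match length 0
Longest match has length 2 at offset 4.
next_char = character at position 6 + 2 = 8 -> 'b'

Best match: offset=4, length=2 (matching 'bd' starting at position 2)
LZ77 triple: (4, 2, 'b')


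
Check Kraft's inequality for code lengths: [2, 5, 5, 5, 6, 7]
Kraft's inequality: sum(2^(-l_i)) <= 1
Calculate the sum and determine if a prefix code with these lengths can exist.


Sum = 2^(-2) + 2^(-5) + 2^(-5) + 2^(-5) + 2^(-6) + 2^(-7)
    = 0.25 + 0.03125 + 0.03125 + 0.03125 + 0.015625 + 0.0078125
    = 47/128 = 0.3671875
Since 0.3671875 <= 1, Kraft's inequality IS satisfied.
A prefix code with these lengths CAN exist.

Kraft sum = 0.3671875. Satisfied.


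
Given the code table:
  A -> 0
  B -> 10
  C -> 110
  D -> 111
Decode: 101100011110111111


Decoding:
10 -> B
110 -> C
0 -> A
0 -> A
111 -> D
10 -> B
111 -> D
111 -> D


Result: BCAADBDD


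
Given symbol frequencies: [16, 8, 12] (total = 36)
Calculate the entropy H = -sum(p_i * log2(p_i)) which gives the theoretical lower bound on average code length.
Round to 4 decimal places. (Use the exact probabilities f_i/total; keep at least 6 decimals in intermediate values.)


Per-symbol terms -p_i * log2(p_i) with p_i = f_i/36:
  p = 16/36 = 0.444444: log2(p) = -1.169925, -p*log2(p) = 0.519967
  p = 8/36 = 0.222222: log2(p) = -2.169925, -p*log2(p) = 0.482206
  p = 12/36 = 0.333333: log2(p) = -1.584963, -p*log2(p) = 0.528321
H = 0.519967 + 0.482206 + 0.528321 = 1.530494

H = 1.5305 bits/symbol


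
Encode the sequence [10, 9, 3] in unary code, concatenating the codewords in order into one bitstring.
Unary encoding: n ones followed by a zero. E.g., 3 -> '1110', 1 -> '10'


Encode each number as n ones followed by a terminating 0:
  10 -> 11111111110 (11 bits)
  9 -> 1111111110 (10 bits)
  3 -> 1110 (4 bits)
Total length = 11 + 10 + 4 = 25 bits.

Unary([10, 9, 3]) = 1111111111011111111101110 (25 bits)


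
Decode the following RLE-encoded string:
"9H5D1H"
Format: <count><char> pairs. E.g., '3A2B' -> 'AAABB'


Expanding each <count><char> pair:
  9H -> 'HHHHHHHHH'
  5D -> 'DDDDD'
  1H -> 'H'

Decoded = HHHHHHHHHDDDDDH


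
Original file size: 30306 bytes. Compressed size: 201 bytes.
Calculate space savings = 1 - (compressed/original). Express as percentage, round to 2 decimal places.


ratio = compressed/original = 201/30306 = 0.006632
savings = 1 - ratio = 1 - 0.006632 = 0.993368
as a percentage: 0.993368 * 100 = 99.34%

Space savings = 1 - 201/30306 = 99.34%


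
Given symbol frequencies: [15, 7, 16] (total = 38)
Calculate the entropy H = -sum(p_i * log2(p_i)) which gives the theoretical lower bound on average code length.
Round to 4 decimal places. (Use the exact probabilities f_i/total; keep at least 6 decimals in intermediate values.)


Per-symbol terms -p_i * log2(p_i) with p_i = f_i/38:
  p = 15/38 = 0.394737: log2(p) = -1.341037, -p*log2(p) = 0.529357
  p = 7/38 = 0.184211: log2(p) = -2.440573, -p*log2(p) = 0.449579
  p = 16/38 = 0.421053: log2(p) = -1.247928, -p*log2(p) = 0.525443
H = 0.529357 + 0.449579 + 0.525443 = 1.504379

H = 1.5044 bits/symbol


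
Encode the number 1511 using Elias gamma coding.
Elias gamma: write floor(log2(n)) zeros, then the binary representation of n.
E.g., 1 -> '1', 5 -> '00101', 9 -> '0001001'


num_bits = floor(log2(1511)) + 1 = 11
leading_zeros = num_bits - 1 = 10
binary(1511) = 10111100111

Elias gamma(1511) = '0000000000' + '10111100111' = 000000000010111100111 (21 bits)


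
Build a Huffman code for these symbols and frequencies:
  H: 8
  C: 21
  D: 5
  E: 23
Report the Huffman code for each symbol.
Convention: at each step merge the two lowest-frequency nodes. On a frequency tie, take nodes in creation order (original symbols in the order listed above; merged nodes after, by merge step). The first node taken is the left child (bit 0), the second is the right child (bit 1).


Huffman tree construction:
Step 1: Merge D(5) + H(8) = 13
Step 2: Merge (D+H)(13) + C(21) = 34
Step 3: Merge E(23) + ((D+H)+C)(34) = 57
Read each symbol's code off the tree from the root (left child = 0, right child = 1).

Codes:
  H: 101 (length 3)
  C: 11 (length 2)
  D: 100 (length 3)
  E: 0 (length 1)
Average code length: 104/57 = 1.8246 bits/symbol


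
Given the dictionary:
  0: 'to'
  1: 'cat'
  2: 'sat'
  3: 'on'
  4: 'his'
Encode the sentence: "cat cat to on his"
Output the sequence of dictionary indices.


Look up each word in the dictionary:
  'cat' -> 1
  'cat' -> 1
  'to' -> 0
  'on' -> 3
  'his' -> 4

Encoded: [1, 1, 0, 3, 4]


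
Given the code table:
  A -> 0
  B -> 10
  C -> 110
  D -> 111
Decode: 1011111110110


Decoding:
10 -> B
111 -> D
111 -> D
10 -> B
110 -> C


Result: BDDBC


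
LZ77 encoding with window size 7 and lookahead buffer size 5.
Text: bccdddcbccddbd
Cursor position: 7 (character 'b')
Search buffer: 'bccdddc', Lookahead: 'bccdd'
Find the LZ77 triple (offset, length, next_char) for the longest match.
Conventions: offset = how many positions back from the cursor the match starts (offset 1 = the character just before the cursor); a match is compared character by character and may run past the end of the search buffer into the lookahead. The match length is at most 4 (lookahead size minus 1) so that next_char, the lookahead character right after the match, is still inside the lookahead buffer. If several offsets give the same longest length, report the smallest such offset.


Try each offset into the search buffer:
  offset=1 (pos 6, char 'c'): match length 0
  offset=2 (pos 5, char 'd'): match length 0
  offset=3 (pos 4, char 'd'): match length 0
  offset=4 (pos 3, char 'd'): match length 0
  offset=5 (pos 2, char 'c'): match length 0
  offset=6 (pos 1, char 'c'): match length 0
  offset=7 (pos 0, char 'b'): match length 4
Longest match has length 4 at offset 7.
next_char = character at position 7 + 4 = 11 -> 'd'

Best match: offset=7, length=4 (matching 'bccd' starting at position 0)
LZ77 triple: (7, 4, 'd')


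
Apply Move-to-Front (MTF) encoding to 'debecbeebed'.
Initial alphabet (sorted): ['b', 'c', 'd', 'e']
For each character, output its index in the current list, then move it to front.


MTF encoding:
'd': index 2 in ['b', 'c', 'd', 'e'] -> ['d', 'b', 'c', 'e']
'e': index 3 in ['d', 'b', 'c', 'e'] -> ['e', 'd', 'b', 'c']
'b': index 2 in ['e', 'd', 'b', 'c'] -> ['b', 'e', 'd', 'c']
'e': index 1 in ['b', 'e', 'd', 'c'] -> ['e', 'b', 'd', 'c']
'c': index 3 in ['e', 'b', 'd', 'c'] -> ['c', 'e', 'b', 'd']
'b': index 2 in ['c', 'e', 'b', 'd'] -> ['b', 'c', 'e', 'd']
'e': index 2 in ['b', 'c', 'e', 'd'] -> ['e', 'b', 'c', 'd']
'e': index 0 in ['e', 'b', 'c', 'd'] -> ['e', 'b', 'c', 'd']
'b': index 1 in ['e', 'b', 'c', 'd'] -> ['b', 'e', 'c', 'd']
'e': index 1 in ['b', 'e', 'c', 'd'] -> ['e', 'b', 'c', 'd']
'd': index 3 in ['e', 'b', 'c', 'd'] -> ['d', 'e', 'b', 'c']


Output: [2, 3, 2, 1, 3, 2, 2, 0, 1, 1, 3]


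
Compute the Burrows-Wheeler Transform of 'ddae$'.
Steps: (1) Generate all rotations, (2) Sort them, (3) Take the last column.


Rotations (sorted):
  0: $ddae -> last char: e
  1: ae$dd -> last char: d
  2: dae$d -> last char: d
  3: ddae$ -> last char: $
  4: e$dda -> last char: a


BWT = edd$a


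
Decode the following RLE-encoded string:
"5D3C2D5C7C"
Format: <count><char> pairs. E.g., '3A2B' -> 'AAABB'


Expanding each <count><char> pair:
  5D -> 'DDDDD'
  3C -> 'CCC'
  2D -> 'DD'
  5C -> 'CCCCC'
  7C -> 'CCCCCCC'

Decoded = DDDDDCCCDDCCCCCCCCCCCC


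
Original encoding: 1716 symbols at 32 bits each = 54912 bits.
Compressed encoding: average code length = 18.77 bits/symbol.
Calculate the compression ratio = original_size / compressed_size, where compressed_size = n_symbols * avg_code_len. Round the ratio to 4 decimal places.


original_size = n_symbols * orig_bits = 1716 * 32 = 54912 bits
compressed_size = n_symbols * avg_code_len = 1716 * 18.77 = 32209.32 bits
ratio = original_size / compressed_size = 54912 / 32209.32 = 1.7048

Compression ratio = 1.7048


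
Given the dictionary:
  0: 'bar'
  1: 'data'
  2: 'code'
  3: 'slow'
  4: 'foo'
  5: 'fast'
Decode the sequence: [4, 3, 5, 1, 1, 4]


Look up each index in the dictionary:
  4 -> 'foo'
  3 -> 'slow'
  5 -> 'fast'
  1 -> 'data'
  1 -> 'data'
  4 -> 'foo'

Decoded: "foo slow fast data data foo"


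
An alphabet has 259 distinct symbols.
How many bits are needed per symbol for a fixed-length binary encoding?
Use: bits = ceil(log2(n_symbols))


log2(259) = 8.0168
Bracket: 2^8 = 256 < 259 <= 2^9 = 512
So ceil(log2(259)) = 9

bits = ceil(log2(259)) = ceil(8.0168) = 9 bits


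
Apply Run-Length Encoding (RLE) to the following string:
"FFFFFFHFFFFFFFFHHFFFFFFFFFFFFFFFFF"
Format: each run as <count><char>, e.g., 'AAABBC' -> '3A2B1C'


Scanning runs left to right:
  i=0: run of 'F' x 6 -> '6F'
  i=6: run of 'H' x 1 -> '1H'
  i=7: run of 'F' x 8 -> '8F'
  i=15: run of 'H' x 2 -> '2H'
  i=17: run of 'F' x 17 -> '17F'

RLE = 6F1H8F2H17F


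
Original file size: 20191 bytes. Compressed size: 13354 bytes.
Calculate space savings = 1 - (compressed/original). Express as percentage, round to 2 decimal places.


ratio = compressed/original = 13354/20191 = 0.661384
savings = 1 - ratio = 1 - 0.661384 = 0.338616
as a percentage: 0.338616 * 100 = 33.86%

Space savings = 1 - 13354/20191 = 33.86%


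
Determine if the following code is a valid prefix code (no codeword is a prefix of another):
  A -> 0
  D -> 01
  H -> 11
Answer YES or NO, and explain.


Checking each pair (does one codeword prefix another?):
  A='0' vs D='01': prefix -- VIOLATION

NO -- this is NOT a valid prefix code. A (0) is a prefix of D (01).


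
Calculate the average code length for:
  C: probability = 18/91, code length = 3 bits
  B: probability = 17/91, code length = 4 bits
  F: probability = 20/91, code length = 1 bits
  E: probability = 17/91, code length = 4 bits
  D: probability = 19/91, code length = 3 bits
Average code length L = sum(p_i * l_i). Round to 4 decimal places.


Weighted contributions p_i * l_i:
  C: (18/91) * 3 = 54/91
  B: (17/91) * 4 = 68/91
  F: (20/91) * 1 = 20/91
  E: (17/91) * 4 = 68/91
  D: (19/91) * 3 = 57/91
Sum = (54 + 68 + 20 + 68 + 57)/91 = 267/91

L = 267/91 = 2.9341 bits/symbol


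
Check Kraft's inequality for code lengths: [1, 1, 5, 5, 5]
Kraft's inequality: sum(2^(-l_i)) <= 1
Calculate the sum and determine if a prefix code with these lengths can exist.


Sum = 2^(-1) + 2^(-1) + 2^(-5) + 2^(-5) + 2^(-5)
    = 0.5 + 0.5 + 0.03125 + 0.03125 + 0.03125
    = 35/32 = 1.09375
Since 1.09375 > 1, Kraft's inequality is NOT satisfied.
A prefix code with these lengths CANNOT exist.

Kraft sum = 1.09375. Not satisfied.


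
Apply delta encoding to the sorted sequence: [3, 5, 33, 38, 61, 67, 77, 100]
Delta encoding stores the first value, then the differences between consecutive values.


First value: 3
Deltas:
  5 - 3 = 2
  33 - 5 = 28
  38 - 33 = 5
  61 - 38 = 23
  67 - 61 = 6
  77 - 67 = 10
  100 - 77 = 23


Delta encoded: [3, 2, 28, 5, 23, 6, 10, 23]


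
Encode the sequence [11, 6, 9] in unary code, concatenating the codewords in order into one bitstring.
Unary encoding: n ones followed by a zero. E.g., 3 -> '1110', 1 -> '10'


Encode each number as n ones followed by a terminating 0:
  11 -> 111111111110 (12 bits)
  6 -> 1111110 (7 bits)
  9 -> 1111111110 (10 bits)
Total length = 12 + 7 + 10 = 29 bits.

Unary([11, 6, 9]) = 11111111111011111101111111110 (29 bits)


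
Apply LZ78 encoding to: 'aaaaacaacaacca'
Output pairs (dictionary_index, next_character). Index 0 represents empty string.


LZ78 encoding steps:
Dictionary: {0: ''}
Step 1: w='' (idx 0), next='a' -> output (0, 'a'), add 'a' as idx 1
Step 2: w='a' (idx 1), next='a' -> output (1, 'a'), add 'aa' as idx 2
Step 3: w='aa' (idx 2), next='c' -> output (2, 'c'), add 'aac' as idx 3
Step 4: w='aac' (idx 3), next='a' -> output (3, 'a'), add 'aaca' as idx 4
Step 5: w='a' (idx 1), next='c' -> output (1, 'c'), add 'ac' as idx 5
Step 6: w='' (idx 0), next='c' -> output (0, 'c'), add 'c' as idx 6
Step 7: w='a' (idx 1), end of input -> output (1, '')


Encoded: [(0, 'a'), (1, 'a'), (2, 'c'), (3, 'a'), (1, 'c'), (0, 'c'), (1, '')]


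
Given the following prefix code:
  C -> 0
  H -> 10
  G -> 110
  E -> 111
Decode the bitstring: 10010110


Decoding step by step:
Bits 10 -> H
Bits 0 -> C
Bits 10 -> H
Bits 110 -> G


Decoded message: HCHG


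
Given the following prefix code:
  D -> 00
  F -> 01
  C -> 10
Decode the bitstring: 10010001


Decoding step by step:
Bits 10 -> C
Bits 01 -> F
Bits 00 -> D
Bits 01 -> F


Decoded message: CFDF


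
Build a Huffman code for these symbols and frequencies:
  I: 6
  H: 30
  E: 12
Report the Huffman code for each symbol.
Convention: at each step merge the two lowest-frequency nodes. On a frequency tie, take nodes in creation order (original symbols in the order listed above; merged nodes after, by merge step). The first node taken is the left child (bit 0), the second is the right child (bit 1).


Huffman tree construction:
Step 1: Merge I(6) + E(12) = 18
Step 2: Merge (I+E)(18) + H(30) = 48
Read each symbol's code off the tree from the root (left child = 0, right child = 1).

Codes:
  I: 00 (length 2)
  H: 1 (length 1)
  E: 01 (length 2)
Average code length: 66/48 = 1.3750 bits/symbol


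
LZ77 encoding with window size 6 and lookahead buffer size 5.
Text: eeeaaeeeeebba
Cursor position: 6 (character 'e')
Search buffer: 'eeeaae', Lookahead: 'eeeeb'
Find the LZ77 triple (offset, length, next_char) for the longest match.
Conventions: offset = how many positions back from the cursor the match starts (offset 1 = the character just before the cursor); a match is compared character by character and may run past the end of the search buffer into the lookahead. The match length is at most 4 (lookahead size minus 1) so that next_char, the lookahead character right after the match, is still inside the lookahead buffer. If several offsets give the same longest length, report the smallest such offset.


Try each offset into the search buffer:
  offset=1 (pos 5, char 'e'): match length 4
  offset=2 (pos 4, char 'a'): match length 0
  offset=3 (pos 3, char 'a'): match length 0
  offset=4 (pos 2, char 'e'): match length 1
  offset=5 (pos 1, char 'e'): match length 2
  offset=6 (pos 0, char 'e'): match length 3
Longest match has length 4 at offset 1.
next_char = character at position 6 + 4 = 10 -> 'b'

Best match: offset=1, length=4 (matching 'eeee' starting at position 5)
LZ77 triple: (1, 4, 'b')


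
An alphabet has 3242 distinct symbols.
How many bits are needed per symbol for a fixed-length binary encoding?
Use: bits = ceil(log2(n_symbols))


log2(3242) = 11.6627
Bracket: 2^11 = 2048 < 3242 <= 2^12 = 4096
So ceil(log2(3242)) = 12

bits = ceil(log2(3242)) = ceil(11.6627) = 12 bits


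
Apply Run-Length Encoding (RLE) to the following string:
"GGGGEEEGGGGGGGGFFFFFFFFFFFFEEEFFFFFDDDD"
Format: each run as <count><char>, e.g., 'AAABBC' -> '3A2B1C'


Scanning runs left to right:
  i=0: run of 'G' x 4 -> '4G'
  i=4: run of 'E' x 3 -> '3E'
  i=7: run of 'G' x 8 -> '8G'
  i=15: run of 'F' x 12 -> '12F'
  i=27: run of 'E' x 3 -> '3E'
  i=30: run of 'F' x 5 -> '5F'
  i=35: run of 'D' x 4 -> '4D'

RLE = 4G3E8G12F3E5F4D


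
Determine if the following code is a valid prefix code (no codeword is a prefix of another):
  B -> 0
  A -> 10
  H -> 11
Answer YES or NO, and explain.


Checking each pair (does one codeword prefix another?):
  B='0' vs A='10': no prefix
  B='0' vs H='11': no prefix
  A='10' vs B='0': no prefix
  A='10' vs H='11': no prefix
  H='11' vs B='0': no prefix
  H='11' vs A='10': no prefix
No violation found over all pairs.

YES -- this is a valid prefix code. No codeword is a prefix of any other codeword.


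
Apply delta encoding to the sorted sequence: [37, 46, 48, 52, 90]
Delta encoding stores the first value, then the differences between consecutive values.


First value: 37
Deltas:
  46 - 37 = 9
  48 - 46 = 2
  52 - 48 = 4
  90 - 52 = 38


Delta encoded: [37, 9, 2, 4, 38]


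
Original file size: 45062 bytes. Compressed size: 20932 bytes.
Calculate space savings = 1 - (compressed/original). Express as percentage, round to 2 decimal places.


ratio = compressed/original = 20932/45062 = 0.464516
savings = 1 - ratio = 1 - 0.464516 = 0.535484
as a percentage: 0.535484 * 100 = 53.55%

Space savings = 1 - 20932/45062 = 53.55%


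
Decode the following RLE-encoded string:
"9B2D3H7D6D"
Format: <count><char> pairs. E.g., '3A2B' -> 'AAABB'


Expanding each <count><char> pair:
  9B -> 'BBBBBBBBB'
  2D -> 'DD'
  3H -> 'HHH'
  7D -> 'DDDDDDD'
  6D -> 'DDDDDD'

Decoded = BBBBBBBBBDDHHHDDDDDDDDDDDDD


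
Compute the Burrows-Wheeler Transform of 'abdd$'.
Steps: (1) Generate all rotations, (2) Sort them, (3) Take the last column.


Rotations (sorted):
  0: $abdd -> last char: d
  1: abdd$ -> last char: $
  2: bdd$a -> last char: a
  3: d$abd -> last char: d
  4: dd$ab -> last char: b


BWT = d$adb


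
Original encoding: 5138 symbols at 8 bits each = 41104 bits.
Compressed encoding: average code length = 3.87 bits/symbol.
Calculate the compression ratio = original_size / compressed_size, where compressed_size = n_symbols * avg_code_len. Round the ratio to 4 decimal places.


original_size = n_symbols * orig_bits = 5138 * 8 = 41104 bits
compressed_size = n_symbols * avg_code_len = 5138 * 3.87 = 19884.06 bits
ratio = original_size / compressed_size = 41104 / 19884.06 = 2.0672

Compression ratio = 2.0672


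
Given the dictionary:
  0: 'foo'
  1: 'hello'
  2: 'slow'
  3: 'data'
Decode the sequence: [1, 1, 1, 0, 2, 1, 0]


Look up each index in the dictionary:
  1 -> 'hello'
  1 -> 'hello'
  1 -> 'hello'
  0 -> 'foo'
  2 -> 'slow'
  1 -> 'hello'
  0 -> 'foo'

Decoded: "hello hello hello foo slow hello foo"


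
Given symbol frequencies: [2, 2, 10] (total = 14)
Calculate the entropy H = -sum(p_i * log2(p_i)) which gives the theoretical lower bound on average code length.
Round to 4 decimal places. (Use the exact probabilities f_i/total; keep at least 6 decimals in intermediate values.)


Per-symbol terms -p_i * log2(p_i) with p_i = f_i/14:
  p = 2/14 = 0.142857: log2(p) = -2.807355, -p*log2(p) = 0.401051
  p = 2/14 = 0.142857: log2(p) = -2.807355, -p*log2(p) = 0.401051
  p = 10/14 = 0.714286: log2(p) = -0.485427, -p*log2(p) = 0.346733
H = 0.401051 + 0.401051 + 0.346733 = 1.148835

H = 1.1488 bits/symbol


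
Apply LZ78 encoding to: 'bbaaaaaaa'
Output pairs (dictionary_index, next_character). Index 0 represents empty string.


LZ78 encoding steps:
Dictionary: {0: ''}
Step 1: w='' (idx 0), next='b' -> output (0, 'b'), add 'b' as idx 1
Step 2: w='b' (idx 1), next='a' -> output (1, 'a'), add 'ba' as idx 2
Step 3: w='' (idx 0), next='a' -> output (0, 'a'), add 'a' as idx 3
Step 4: w='a' (idx 3), next='a' -> output (3, 'a'), add 'aa' as idx 4
Step 5: w='aa' (idx 4), next='a' -> output (4, 'a'), add 'aaa' as idx 5


Encoded: [(0, 'b'), (1, 'a'), (0, 'a'), (3, 'a'), (4, 'a')]


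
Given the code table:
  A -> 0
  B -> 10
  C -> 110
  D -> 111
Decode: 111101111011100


Decoding:
111 -> D
10 -> B
111 -> D
10 -> B
111 -> D
0 -> A
0 -> A


Result: DBDBDAA


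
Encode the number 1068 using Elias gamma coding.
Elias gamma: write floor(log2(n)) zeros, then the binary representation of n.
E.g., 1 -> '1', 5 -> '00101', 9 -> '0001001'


num_bits = floor(log2(1068)) + 1 = 11
leading_zeros = num_bits - 1 = 10
binary(1068) = 10000101100

Elias gamma(1068) = '0000000000' + '10000101100' = 000000000010000101100 (21 bits)


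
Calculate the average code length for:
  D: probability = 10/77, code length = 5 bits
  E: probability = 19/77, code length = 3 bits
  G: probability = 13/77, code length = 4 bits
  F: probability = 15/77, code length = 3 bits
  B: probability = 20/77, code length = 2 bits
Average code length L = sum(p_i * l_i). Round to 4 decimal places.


Weighted contributions p_i * l_i:
  D: (10/77) * 5 = 50/77
  E: (19/77) * 3 = 57/77
  G: (13/77) * 4 = 52/77
  F: (15/77) * 3 = 45/77
  B: (20/77) * 2 = 40/77
Sum = (50 + 57 + 52 + 45 + 40)/77 = 244/77

L = 244/77 = 3.1688 bits/symbol


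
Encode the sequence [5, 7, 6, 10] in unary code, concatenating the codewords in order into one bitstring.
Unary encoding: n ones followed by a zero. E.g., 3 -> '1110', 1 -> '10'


Encode each number as n ones followed by a terminating 0:
  5 -> 111110 (6 bits)
  7 -> 11111110 (8 bits)
  6 -> 1111110 (7 bits)
  10 -> 11111111110 (11 bits)
Total length = 6 + 8 + 7 + 11 = 32 bits.

Unary([5, 7, 6, 10]) = 11111011111110111111011111111110 (32 bits)


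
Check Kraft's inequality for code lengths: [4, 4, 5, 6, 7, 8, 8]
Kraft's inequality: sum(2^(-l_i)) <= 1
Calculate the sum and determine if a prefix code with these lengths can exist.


Sum = 2^(-4) + 2^(-4) + 2^(-5) + 2^(-6) + 2^(-7) + 2^(-8) + 2^(-8)
    = 0.0625 + 0.0625 + 0.03125 + 0.015625 + 0.0078125 + 0.00390625 + 0.00390625
    = 48/256 = 0.1875
Since 0.1875 <= 1, Kraft's inequality IS satisfied.
A prefix code with these lengths CAN exist.

Kraft sum = 0.1875. Satisfied.


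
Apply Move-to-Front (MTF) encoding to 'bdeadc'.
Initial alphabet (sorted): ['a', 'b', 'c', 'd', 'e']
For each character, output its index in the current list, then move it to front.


MTF encoding:
'b': index 1 in ['a', 'b', 'c', 'd', 'e'] -> ['b', 'a', 'c', 'd', 'e']
'd': index 3 in ['b', 'a', 'c', 'd', 'e'] -> ['d', 'b', 'a', 'c', 'e']
'e': index 4 in ['d', 'b', 'a', 'c', 'e'] -> ['e', 'd', 'b', 'a', 'c']
'a': index 3 in ['e', 'd', 'b', 'a', 'c'] -> ['a', 'e', 'd', 'b', 'c']
'd': index 2 in ['a', 'e', 'd', 'b', 'c'] -> ['d', 'a', 'e', 'b', 'c']
'c': index 4 in ['d', 'a', 'e', 'b', 'c'] -> ['c', 'd', 'a', 'e', 'b']


Output: [1, 3, 4, 3, 2, 4]


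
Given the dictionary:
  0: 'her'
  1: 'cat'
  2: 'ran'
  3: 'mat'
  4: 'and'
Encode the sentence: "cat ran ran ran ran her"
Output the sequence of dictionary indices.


Look up each word in the dictionary:
  'cat' -> 1
  'ran' -> 2
  'ran' -> 2
  'ran' -> 2
  'ran' -> 2
  'her' -> 0

Encoded: [1, 2, 2, 2, 2, 0]


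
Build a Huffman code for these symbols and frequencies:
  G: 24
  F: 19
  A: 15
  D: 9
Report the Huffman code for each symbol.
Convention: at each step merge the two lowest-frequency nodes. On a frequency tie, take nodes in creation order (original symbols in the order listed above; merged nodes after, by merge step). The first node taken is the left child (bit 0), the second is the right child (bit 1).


Huffman tree construction:
Step 1: Merge D(9) + A(15) = 24
Step 2: Merge F(19) + G(24) = 43
Step 3: Merge (D+A)(24) + (F+G)(43) = 67
Read each symbol's code off the tree from the root (left child = 0, right child = 1).

Codes:
  G: 11 (length 2)
  F: 10 (length 2)
  A: 01 (length 2)
  D: 00 (length 2)
Average code length: 134/67 = 2.0000 bits/symbol


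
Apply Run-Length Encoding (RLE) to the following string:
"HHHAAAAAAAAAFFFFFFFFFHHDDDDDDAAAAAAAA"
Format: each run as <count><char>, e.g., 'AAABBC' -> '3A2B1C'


Scanning runs left to right:
  i=0: run of 'H' x 3 -> '3H'
  i=3: run of 'A' x 9 -> '9A'
  i=12: run of 'F' x 9 -> '9F'
  i=21: run of 'H' x 2 -> '2H'
  i=23: run of 'D' x 6 -> '6D'
  i=29: run of 'A' x 8 -> '8A'

RLE = 3H9A9F2H6D8A


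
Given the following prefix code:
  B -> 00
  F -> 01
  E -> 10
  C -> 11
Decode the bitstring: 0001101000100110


Decoding step by step:
Bits 00 -> B
Bits 01 -> F
Bits 10 -> E
Bits 10 -> E
Bits 00 -> B
Bits 10 -> E
Bits 01 -> F
Bits 10 -> E


Decoded message: BFEEBEFE


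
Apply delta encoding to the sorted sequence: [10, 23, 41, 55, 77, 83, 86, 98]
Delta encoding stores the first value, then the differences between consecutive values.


First value: 10
Deltas:
  23 - 10 = 13
  41 - 23 = 18
  55 - 41 = 14
  77 - 55 = 22
  83 - 77 = 6
  86 - 83 = 3
  98 - 86 = 12


Delta encoded: [10, 13, 18, 14, 22, 6, 3, 12]


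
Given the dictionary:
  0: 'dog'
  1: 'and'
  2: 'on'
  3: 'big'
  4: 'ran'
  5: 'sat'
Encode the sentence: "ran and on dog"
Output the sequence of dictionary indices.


Look up each word in the dictionary:
  'ran' -> 4
  'and' -> 1
  'on' -> 2
  'dog' -> 0

Encoded: [4, 1, 2, 0]


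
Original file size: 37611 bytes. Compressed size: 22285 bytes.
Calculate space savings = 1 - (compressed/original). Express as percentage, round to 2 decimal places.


ratio = compressed/original = 22285/37611 = 0.592513
savings = 1 - ratio = 1 - 0.592513 = 0.407487
as a percentage: 0.407487 * 100 = 40.75%

Space savings = 1 - 22285/37611 = 40.75%


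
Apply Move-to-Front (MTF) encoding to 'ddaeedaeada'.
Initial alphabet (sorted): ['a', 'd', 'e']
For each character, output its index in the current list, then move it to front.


MTF encoding:
'd': index 1 in ['a', 'd', 'e'] -> ['d', 'a', 'e']
'd': index 0 in ['d', 'a', 'e'] -> ['d', 'a', 'e']
'a': index 1 in ['d', 'a', 'e'] -> ['a', 'd', 'e']
'e': index 2 in ['a', 'd', 'e'] -> ['e', 'a', 'd']
'e': index 0 in ['e', 'a', 'd'] -> ['e', 'a', 'd']
'd': index 2 in ['e', 'a', 'd'] -> ['d', 'e', 'a']
'a': index 2 in ['d', 'e', 'a'] -> ['a', 'd', 'e']
'e': index 2 in ['a', 'd', 'e'] -> ['e', 'a', 'd']
'a': index 1 in ['e', 'a', 'd'] -> ['a', 'e', 'd']
'd': index 2 in ['a', 'e', 'd'] -> ['d', 'a', 'e']
'a': index 1 in ['d', 'a', 'e'] -> ['a', 'd', 'e']


Output: [1, 0, 1, 2, 0, 2, 2, 2, 1, 2, 1]


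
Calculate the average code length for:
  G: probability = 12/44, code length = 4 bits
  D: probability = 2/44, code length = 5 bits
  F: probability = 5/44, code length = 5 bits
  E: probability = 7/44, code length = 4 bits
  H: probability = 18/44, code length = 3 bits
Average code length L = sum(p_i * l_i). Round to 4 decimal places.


Weighted contributions p_i * l_i:
  G: (12/44) * 4 = 48/44
  D: (2/44) * 5 = 10/44
  F: (5/44) * 5 = 25/44
  E: (7/44) * 4 = 28/44
  H: (18/44) * 3 = 54/44
Sum = (48 + 10 + 25 + 28 + 54)/44 = 165/44

L = 165/44 = 3.7500 bits/symbol


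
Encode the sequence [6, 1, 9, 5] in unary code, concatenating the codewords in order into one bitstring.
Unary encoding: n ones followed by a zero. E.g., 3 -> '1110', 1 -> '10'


Encode each number as n ones followed by a terminating 0:
  6 -> 1111110 (7 bits)
  1 -> 10 (2 bits)
  9 -> 1111111110 (10 bits)
  5 -> 111110 (6 bits)
Total length = 7 + 2 + 10 + 6 = 25 bits.

Unary([6, 1, 9, 5]) = 1111110101111111110111110 (25 bits)


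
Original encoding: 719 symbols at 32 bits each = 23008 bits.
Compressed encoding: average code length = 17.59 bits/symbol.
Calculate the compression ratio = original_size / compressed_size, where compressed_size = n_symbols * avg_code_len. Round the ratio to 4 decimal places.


original_size = n_symbols * orig_bits = 719 * 32 = 23008 bits
compressed_size = n_symbols * avg_code_len = 719 * 17.59 = 12647.21 bits
ratio = original_size / compressed_size = 23008 / 12647.21 = 1.8192

Compression ratio = 1.8192


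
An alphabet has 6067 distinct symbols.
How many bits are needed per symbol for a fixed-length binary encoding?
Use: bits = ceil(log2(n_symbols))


log2(6067) = 12.5668
Bracket: 2^12 = 4096 < 6067 <= 2^13 = 8192
So ceil(log2(6067)) = 13

bits = ceil(log2(6067)) = ceil(12.5668) = 13 bits


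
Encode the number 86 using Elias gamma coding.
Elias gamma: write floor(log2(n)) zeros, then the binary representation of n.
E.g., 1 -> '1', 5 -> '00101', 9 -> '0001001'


num_bits = floor(log2(86)) + 1 = 7
leading_zeros = num_bits - 1 = 6
binary(86) = 1010110

Elias gamma(86) = '000000' + '1010110' = 0000001010110 (13 bits)


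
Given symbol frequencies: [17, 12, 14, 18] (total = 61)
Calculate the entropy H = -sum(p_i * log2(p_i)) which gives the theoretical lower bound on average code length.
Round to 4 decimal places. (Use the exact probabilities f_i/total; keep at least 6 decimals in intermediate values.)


Per-symbol terms -p_i * log2(p_i) with p_i = f_i/61:
  p = 17/61 = 0.278689: log2(p) = -1.843274, -p*log2(p) = 0.513699
  p = 12/61 = 0.196721: log2(p) = -2.345775, -p*log2(p) = 0.461464
  p = 14/61 = 0.229508: log2(p) = -2.123382, -p*log2(p) = 0.487334
  p = 18/61 = 0.295082: log2(p) = -1.760812, -p*log2(p) = 0.519584
H = 0.513699 + 0.461464 + 0.487334 + 0.519584 = 1.982081

H = 1.9821 bits/symbol


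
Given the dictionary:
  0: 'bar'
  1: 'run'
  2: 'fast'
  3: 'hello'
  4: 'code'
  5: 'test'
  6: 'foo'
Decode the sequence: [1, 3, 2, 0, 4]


Look up each index in the dictionary:
  1 -> 'run'
  3 -> 'hello'
  2 -> 'fast'
  0 -> 'bar'
  4 -> 'code'

Decoded: "run hello fast bar code"


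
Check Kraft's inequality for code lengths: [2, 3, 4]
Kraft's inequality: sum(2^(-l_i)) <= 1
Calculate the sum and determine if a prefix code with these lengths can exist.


Sum = 2^(-2) + 2^(-3) + 2^(-4)
    = 0.25 + 0.125 + 0.0625
    = 7/16 = 0.4375
Since 0.4375 <= 1, Kraft's inequality IS satisfied.
A prefix code with these lengths CAN exist.

Kraft sum = 0.4375. Satisfied.


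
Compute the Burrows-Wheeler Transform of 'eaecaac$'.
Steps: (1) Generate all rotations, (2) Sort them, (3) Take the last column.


Rotations (sorted):
  0: $eaecaac -> last char: c
  1: aac$eaec -> last char: c
  2: ac$eaeca -> last char: a
  3: aecaac$e -> last char: e
  4: c$eaecaa -> last char: a
  5: caac$eae -> last char: e
  6: eaecaac$ -> last char: $
  7: ecaac$ea -> last char: a


BWT = ccaeae$a


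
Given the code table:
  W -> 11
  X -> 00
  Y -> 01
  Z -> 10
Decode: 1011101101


Decoding:
10 -> Z
11 -> W
10 -> Z
11 -> W
01 -> Y


Result: ZWZWY


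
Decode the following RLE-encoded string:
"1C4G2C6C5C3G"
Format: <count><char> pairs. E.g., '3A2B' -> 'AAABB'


Expanding each <count><char> pair:
  1C -> 'C'
  4G -> 'GGGG'
  2C -> 'CC'
  6C -> 'CCCCCC'
  5C -> 'CCCCC'
  3G -> 'GGG'

Decoded = CGGGGCCCCCCCCCCCCCGGG


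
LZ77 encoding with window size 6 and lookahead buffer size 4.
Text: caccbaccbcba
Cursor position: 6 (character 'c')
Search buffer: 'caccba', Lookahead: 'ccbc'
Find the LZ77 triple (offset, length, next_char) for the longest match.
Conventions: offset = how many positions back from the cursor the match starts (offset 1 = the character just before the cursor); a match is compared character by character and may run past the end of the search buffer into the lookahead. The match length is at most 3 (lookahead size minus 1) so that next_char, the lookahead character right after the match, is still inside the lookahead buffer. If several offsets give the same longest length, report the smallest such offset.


Try each offset into the search buffer:
  offset=1 (pos 5, char 'a'): match length 0
  offset=2 (pos 4, char 'b'): match length 0
  offset=3 (pos 3, char 'c'): match length 1
  offset=4 (pos 2, char 'c'): match length 3
  offset=5 (pos 1, char 'a'): match length 0
  offset=6 (pos 0, char 'c'): match length 1
Longest match has length 3 at offset 4.
next_char = character at position 6 + 3 = 9 -> 'c'

Best match: offset=4, length=3 (matching 'ccb' starting at position 2)
LZ77 triple: (4, 3, 'c')


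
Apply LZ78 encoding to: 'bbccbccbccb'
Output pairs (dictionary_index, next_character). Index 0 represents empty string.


LZ78 encoding steps:
Dictionary: {0: ''}
Step 1: w='' (idx 0), next='b' -> output (0, 'b'), add 'b' as idx 1
Step 2: w='b' (idx 1), next='c' -> output (1, 'c'), add 'bc' as idx 2
Step 3: w='' (idx 0), next='c' -> output (0, 'c'), add 'c' as idx 3
Step 4: w='bc' (idx 2), next='c' -> output (2, 'c'), add 'bcc' as idx 4
Step 5: w='bcc' (idx 4), next='b' -> output (4, 'b'), add 'bccb' as idx 5


Encoded: [(0, 'b'), (1, 'c'), (0, 'c'), (2, 'c'), (4, 'b')]


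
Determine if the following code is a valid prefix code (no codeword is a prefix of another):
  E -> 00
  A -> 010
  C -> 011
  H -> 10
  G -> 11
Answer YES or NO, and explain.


Checking each pair (does one codeword prefix another?):
  E='00' vs A='010': no prefix
  E='00' vs C='011': no prefix
  E='00' vs H='10': no prefix
  E='00' vs G='11': no prefix
  A='010' vs E='00': no prefix
  A='010' vs C='011': no prefix
  A='010' vs H='10': no prefix
  A='010' vs G='11': no prefix
  C='011' vs E='00': no prefix
  C='011' vs A='010': no prefix
  C='011' vs H='10': no prefix
  C='011' vs G='11': no prefix
  H='10' vs E='00': no prefix
  H='10' vs A='010': no prefix
  H='10' vs C='011': no prefix
  H='10' vs G='11': no prefix
  G='11' vs E='00': no prefix
  G='11' vs A='010': no prefix
  G='11' vs C='011': no prefix
  G='11' vs H='10': no prefix
No violation found over all pairs.

YES -- this is a valid prefix code. No codeword is a prefix of any other codeword.


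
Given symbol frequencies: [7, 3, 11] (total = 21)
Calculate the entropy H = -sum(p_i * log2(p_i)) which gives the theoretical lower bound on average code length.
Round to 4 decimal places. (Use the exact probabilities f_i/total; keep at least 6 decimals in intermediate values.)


Per-symbol terms -p_i * log2(p_i) with p_i = f_i/21:
  p = 7/21 = 0.333333: log2(p) = -1.584963, -p*log2(p) = 0.528321
  p = 3/21 = 0.142857: log2(p) = -2.807355, -p*log2(p) = 0.401051
  p = 11/21 = 0.523810: log2(p) = -0.932886, -p*log2(p) = 0.488654
H = 0.528321 + 0.401051 + 0.488654 = 1.418026

H = 1.418 bits/symbol


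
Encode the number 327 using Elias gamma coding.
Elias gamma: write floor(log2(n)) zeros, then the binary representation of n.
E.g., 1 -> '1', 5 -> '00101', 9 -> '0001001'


num_bits = floor(log2(327)) + 1 = 9
leading_zeros = num_bits - 1 = 8
binary(327) = 101000111

Elias gamma(327) = '00000000' + '101000111' = 00000000101000111 (17 bits)


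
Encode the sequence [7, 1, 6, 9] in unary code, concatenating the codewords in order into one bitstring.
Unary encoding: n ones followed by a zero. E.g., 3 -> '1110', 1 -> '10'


Encode each number as n ones followed by a terminating 0:
  7 -> 11111110 (8 bits)
  1 -> 10 (2 bits)
  6 -> 1111110 (7 bits)
  9 -> 1111111110 (10 bits)
Total length = 8 + 2 + 7 + 10 = 27 bits.

Unary([7, 1, 6, 9]) = 111111101011111101111111110 (27 bits)


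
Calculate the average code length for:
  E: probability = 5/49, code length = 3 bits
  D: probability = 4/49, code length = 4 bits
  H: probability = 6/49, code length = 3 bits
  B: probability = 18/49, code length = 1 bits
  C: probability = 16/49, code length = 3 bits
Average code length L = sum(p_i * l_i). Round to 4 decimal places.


Weighted contributions p_i * l_i:
  E: (5/49) * 3 = 15/49
  D: (4/49) * 4 = 16/49
  H: (6/49) * 3 = 18/49
  B: (18/49) * 1 = 18/49
  C: (16/49) * 3 = 48/49
Sum = (15 + 16 + 18 + 18 + 48)/49 = 115/49

L = 115/49 = 2.3469 bits/symbol
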